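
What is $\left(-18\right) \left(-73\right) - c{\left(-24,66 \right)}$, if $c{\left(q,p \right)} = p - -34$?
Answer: $1214$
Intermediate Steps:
$c{\left(q,p \right)} = 34 + p$ ($c{\left(q,p \right)} = p + 34 = 34 + p$)
$\left(-18\right) \left(-73\right) - c{\left(-24,66 \right)} = \left(-18\right) \left(-73\right) - \left(34 + 66\right) = 1314 - 100 = 1214$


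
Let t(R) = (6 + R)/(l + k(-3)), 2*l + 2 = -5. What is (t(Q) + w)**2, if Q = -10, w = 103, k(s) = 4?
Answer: 9025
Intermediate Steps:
l = -7/2 (l = -1 + (1/2)*(-5) = -1 - 5/2 = -7/2 ≈ -3.5000)
t(R) = 12 + 2*R (t(R) = (6 + R)/(-7/2 + 4) = (6 + R)/(1/2) = (6 + R)*2 = 12 + 2*R)
(t(Q) + w)**2 = ((12 + 2*(-10)) + 103)**2 = ((12 - 20) + 103)**2 = (-8 + 103)**2 = 95**2 = 9025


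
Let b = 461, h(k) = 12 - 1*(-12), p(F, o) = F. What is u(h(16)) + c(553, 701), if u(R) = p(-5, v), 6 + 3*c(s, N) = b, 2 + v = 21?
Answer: 440/3 ≈ 146.67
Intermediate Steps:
v = 19 (v = -2 + 21 = 19)
h(k) = 24 (h(k) = 12 + 12 = 24)
c(s, N) = 455/3 (c(s, N) = -2 + (⅓)*461 = -2 + 461/3 = 455/3)
u(R) = -5
u(h(16)) + c(553, 701) = -5 + 455/3 = 440/3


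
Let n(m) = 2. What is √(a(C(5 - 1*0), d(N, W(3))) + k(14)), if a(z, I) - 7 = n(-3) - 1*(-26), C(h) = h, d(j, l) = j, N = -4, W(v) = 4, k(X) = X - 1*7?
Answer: √42 ≈ 6.4807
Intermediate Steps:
k(X) = -7 + X (k(X) = X - 7 = -7 + X)
a(z, I) = 35 (a(z, I) = 7 + (2 - 1*(-26)) = 7 + (2 + 26) = 7 + 28 = 35)
√(a(C(5 - 1*0), d(N, W(3))) + k(14)) = √(35 + (-7 + 14)) = √(35 + 7) = √42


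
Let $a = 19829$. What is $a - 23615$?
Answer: $-3786$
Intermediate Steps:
$a - 23615 = 19829 - 23615 = -3786$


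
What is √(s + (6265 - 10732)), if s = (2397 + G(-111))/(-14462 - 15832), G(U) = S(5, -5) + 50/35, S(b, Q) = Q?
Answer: 4*I*√38749665955/11781 ≈ 66.836*I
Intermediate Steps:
G(U) = -25/7 (G(U) = -5 + 50/35 = -5 + 50*(1/35) = -5 + 10/7 = -25/7)
s = -8377/106029 (s = (2397 - 25/7)/(-14462 - 15832) = (16754/7)/(-30294) = (16754/7)*(-1/30294) = -8377/106029 ≈ -0.079007)
√(s + (6265 - 10732)) = √(-8377/106029 + (6265 - 10732)) = √(-8377/106029 - 4467) = √(-473639920/106029) = 4*I*√38749665955/11781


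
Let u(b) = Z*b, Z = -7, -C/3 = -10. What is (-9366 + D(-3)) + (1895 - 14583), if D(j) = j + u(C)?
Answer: -22267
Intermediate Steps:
C = 30 (C = -3*(-10) = 30)
u(b) = -7*b
D(j) = -210 + j (D(j) = j - 7*30 = j - 210 = -210 + j)
(-9366 + D(-3)) + (1895 - 14583) = (-9366 + (-210 - 3)) + (1895 - 14583) = (-9366 - 213) - 12688 = -9579 - 12688 = -22267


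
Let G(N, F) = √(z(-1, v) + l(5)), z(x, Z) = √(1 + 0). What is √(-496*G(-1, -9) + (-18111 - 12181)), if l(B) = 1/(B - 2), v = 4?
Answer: 2*√(-68157 - 744*√3)/3 ≈ 175.68*I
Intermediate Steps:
l(B) = 1/(-2 + B)
z(x, Z) = 1 (z(x, Z) = √1 = 1)
G(N, F) = 2*√3/3 (G(N, F) = √(1 + 1/(-2 + 5)) = √(1 + 1/3) = √(1 + ⅓) = √(4/3) = 2*√3/3)
√(-496*G(-1, -9) + (-18111 - 12181)) = √(-992*√3/3 + (-18111 - 12181)) = √(-992*√3/3 - 30292) = √(-30292 - 992*√3/3)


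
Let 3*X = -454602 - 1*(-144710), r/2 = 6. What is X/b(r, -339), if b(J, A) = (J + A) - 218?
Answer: 309892/1635 ≈ 189.54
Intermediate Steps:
r = 12 (r = 2*6 = 12)
X = -309892/3 (X = (-454602 - 1*(-144710))/3 = (-454602 + 144710)/3 = (⅓)*(-309892) = -309892/3 ≈ -1.0330e+5)
b(J, A) = -218 + A + J (b(J, A) = (A + J) - 218 = -218 + A + J)
X/b(r, -339) = -309892/(3*(-218 - 339 + 12)) = -309892/3/(-545) = -309892/3*(-1/545) = 309892/1635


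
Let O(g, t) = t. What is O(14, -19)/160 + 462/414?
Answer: 11009/11040 ≈ 0.99719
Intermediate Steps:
O(14, -19)/160 + 462/414 = -19/160 + 462/414 = -19*1/160 + 462*(1/414) = -19/160 + 77/69 = 11009/11040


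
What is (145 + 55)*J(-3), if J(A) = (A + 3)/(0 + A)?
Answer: 0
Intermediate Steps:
J(A) = (3 + A)/A
(145 + 55)*J(-3) = (145 + 55)*((3 - 3)/(-3)) = 200*(-⅓*0) = 200*0 = 0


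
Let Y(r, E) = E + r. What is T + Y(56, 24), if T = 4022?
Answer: 4102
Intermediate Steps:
T + Y(56, 24) = 4022 + (24 + 56) = 4022 + 80 = 4102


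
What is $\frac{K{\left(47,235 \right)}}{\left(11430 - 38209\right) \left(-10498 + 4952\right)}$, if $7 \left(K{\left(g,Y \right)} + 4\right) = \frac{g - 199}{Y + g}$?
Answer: $- \frac{2012}{73292810829} \approx -2.7452 \cdot 10^{-8}$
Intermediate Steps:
$K{\left(g,Y \right)} = -4 + \frac{-199 + g}{7 \left(Y + g\right)}$ ($K{\left(g,Y \right)} = -4 + \frac{\left(g - 199\right) \frac{1}{Y + g}}{7} = -4 + \frac{\left(-199 + g\right) \frac{1}{Y + g}}{7} = -4 + \frac{\frac{1}{Y + g} \left(-199 + g\right)}{7} = -4 + \frac{-199 + g}{7 \left(Y + g\right)}$)
$\frac{K{\left(47,235 \right)}}{\left(11430 - 38209\right) \left(-10498 + 4952\right)} = \frac{\frac{1}{7} \frac{1}{235 + 47} \left(-199 - 6580 - 1269\right)}{\left(11430 - 38209\right) \left(-10498 + 4952\right)} = \frac{\frac{1}{7} \cdot \frac{1}{282} \left(-199 - 6580 - 1269\right)}{\left(-26779\right) \left(-5546\right)} = \frac{\frac{1}{7} \cdot \frac{1}{282} \left(-8048\right)}{148516334} = \left(- \frac{4024}{987}\right) \frac{1}{148516334} = - \frac{2012}{73292810829}$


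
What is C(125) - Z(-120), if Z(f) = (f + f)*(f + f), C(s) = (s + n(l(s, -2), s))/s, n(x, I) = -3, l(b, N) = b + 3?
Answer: -7199878/125 ≈ -57599.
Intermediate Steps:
l(b, N) = 3 + b
C(s) = (-3 + s)/s (C(s) = (s - 3)/s = (-3 + s)/s)
Z(f) = 4*f**2 (Z(f) = (2*f)*(2*f) = 4*f**2)
C(125) - Z(-120) = (-3 + 125)/125 - 4*(-120)**2 = (1/125)*122 - 4*14400 = 122/125 - 1*57600 = 122/125 - 57600 = -7199878/125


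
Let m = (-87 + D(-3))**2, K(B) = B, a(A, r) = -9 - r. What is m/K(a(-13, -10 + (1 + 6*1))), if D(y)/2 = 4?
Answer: -6241/6 ≈ -1040.2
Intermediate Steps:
D(y) = 8 (D(y) = 2*4 = 8)
m = 6241 (m = (-87 + 8)**2 = (-79)**2 = 6241)
m/K(a(-13, -10 + (1 + 6*1))) = 6241/(-9 - (-10 + (1 + 6*1))) = 6241/(-9 - (-10 + (1 + 6))) = 6241/(-9 - (-10 + 7)) = 6241/(-9 - 1*(-3)) = 6241/(-9 + 3) = 6241/(-6) = 6241*(-1/6) = -6241/6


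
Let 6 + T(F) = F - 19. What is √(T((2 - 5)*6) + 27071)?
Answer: 2*√6757 ≈ 164.40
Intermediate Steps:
T(F) = -25 + F (T(F) = -6 + (F - 19) = -6 + (-19 + F) = -25 + F)
√(T((2 - 5)*6) + 27071) = √((-25 + (2 - 5)*6) + 27071) = √((-25 - 3*6) + 27071) = √((-25 - 18) + 27071) = √(-43 + 27071) = √27028 = 2*√6757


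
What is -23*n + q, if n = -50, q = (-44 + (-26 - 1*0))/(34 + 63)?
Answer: 111480/97 ≈ 1149.3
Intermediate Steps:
q = -70/97 (q = (-44 + (-26 + 0))/97 = (-44 - 26)*(1/97) = -70*1/97 = -70/97 ≈ -0.72165)
-23*n + q = -23*(-50) - 70/97 = 1150 - 70/97 = 111480/97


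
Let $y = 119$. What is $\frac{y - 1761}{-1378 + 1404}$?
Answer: $- \frac{821}{13} \approx -63.154$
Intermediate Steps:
$\frac{y - 1761}{-1378 + 1404} = \frac{119 - 1761}{-1378 + 1404} = - \frac{1642}{26} = \left(-1642\right) \frac{1}{26} = - \frac{821}{13}$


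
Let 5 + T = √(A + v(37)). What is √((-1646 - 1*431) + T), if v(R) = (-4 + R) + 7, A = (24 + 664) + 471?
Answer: √(-2082 + √1199) ≈ 45.248*I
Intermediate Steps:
A = 1159 (A = 688 + 471 = 1159)
v(R) = 3 + R
T = -5 + √1199 (T = -5 + √(1159 + (3 + 37)) = -5 + √(1159 + 40) = -5 + √1199 ≈ 29.627)
√((-1646 - 1*431) + T) = √((-1646 - 1*431) + (-5 + √1199)) = √((-1646 - 431) + (-5 + √1199)) = √(-2077 + (-5 + √1199)) = √(-2082 + √1199)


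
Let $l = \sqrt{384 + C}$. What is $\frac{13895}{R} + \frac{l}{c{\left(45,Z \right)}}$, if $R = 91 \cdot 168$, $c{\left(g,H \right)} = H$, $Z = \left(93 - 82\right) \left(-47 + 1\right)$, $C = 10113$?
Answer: $\frac{1985}{2184} - \frac{\sqrt{10497}}{506} \approx 0.7064$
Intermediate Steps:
$Z = -506$ ($Z = 11 \left(-46\right) = -506$)
$R = 15288$
$l = \sqrt{10497}$ ($l = \sqrt{384 + 10113} = \sqrt{10497} \approx 102.45$)
$\frac{13895}{R} + \frac{l}{c{\left(45,Z \right)}} = \frac{13895}{15288} + \frac{\sqrt{10497}}{-506} = 13895 \cdot \frac{1}{15288} + \sqrt{10497} \left(- \frac{1}{506}\right) = \frac{1985}{2184} - \frac{\sqrt{10497}}{506}$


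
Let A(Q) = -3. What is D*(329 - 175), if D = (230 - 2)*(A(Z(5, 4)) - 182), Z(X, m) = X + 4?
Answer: -6495720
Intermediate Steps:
Z(X, m) = 4 + X
D = -42180 (D = (230 - 2)*(-3 - 182) = 228*(-185) = -42180)
D*(329 - 175) = -42180*(329 - 175) = -42180*154 = -6495720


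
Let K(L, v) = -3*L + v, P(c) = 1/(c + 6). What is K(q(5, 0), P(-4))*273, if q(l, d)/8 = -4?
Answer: 52689/2 ≈ 26345.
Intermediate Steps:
P(c) = 1/(6 + c)
q(l, d) = -32 (q(l, d) = 8*(-4) = -32)
K(L, v) = v - 3*L
K(q(5, 0), P(-4))*273 = (1/(6 - 4) - 3*(-32))*273 = (1/2 + 96)*273 = (193/2)*273 = 52689/2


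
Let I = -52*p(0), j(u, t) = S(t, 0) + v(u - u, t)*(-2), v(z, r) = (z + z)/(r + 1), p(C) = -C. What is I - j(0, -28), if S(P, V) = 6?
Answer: -6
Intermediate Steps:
v(z, r) = 2*z/(1 + r) (v(z, r) = (2*z)/(1 + r) = 2*z/(1 + r))
j(u, t) = 6 (j(u, t) = 6 + (2*(u - u)/(1 + t))*(-2) = 6 + (2*0/(1 + t))*(-2) = 6 + 0*(-2) = 6 + 0 = 6)
I = 0 (I = -(-52)*0 = -52*0 = 0)
I - j(0, -28) = 0 - 1*6 = 0 - 6 = -6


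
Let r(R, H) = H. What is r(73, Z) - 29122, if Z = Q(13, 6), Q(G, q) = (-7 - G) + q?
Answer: -29136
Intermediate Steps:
Q(G, q) = -7 + q - G
Z = -14 (Z = -7 + 6 - 1*13 = -7 + 6 - 13 = -14)
r(73, Z) - 29122 = -14 - 29122 = -29136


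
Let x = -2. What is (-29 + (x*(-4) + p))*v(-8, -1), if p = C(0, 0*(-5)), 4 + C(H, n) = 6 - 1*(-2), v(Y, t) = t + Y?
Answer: 153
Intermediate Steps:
v(Y, t) = Y + t
C(H, n) = 4 (C(H, n) = -4 + (6 - 1*(-2)) = -4 + (6 + 2) = -4 + 8 = 4)
p = 4
(-29 + (x*(-4) + p))*v(-8, -1) = (-29 + (-2*(-4) + 4))*(-8 - 1) = (-29 + (8 + 4))*(-9) = (-29 + 12)*(-9) = -17*(-9) = 153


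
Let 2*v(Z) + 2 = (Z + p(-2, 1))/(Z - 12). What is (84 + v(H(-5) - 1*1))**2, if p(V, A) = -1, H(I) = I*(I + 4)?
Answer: 1755625/256 ≈ 6857.9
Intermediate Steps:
H(I) = I*(4 + I)
v(Z) = -1 + (-1 + Z)/(2*(-12 + Z)) (v(Z) = -1 + ((Z - 1)/(Z - 12))/2 = -1 + ((-1 + Z)/(-12 + Z))/2 = -1 + (-1 + Z)/(2*(-12 + Z)))
(84 + v(H(-5) - 1*1))**2 = (84 + (23 - (-5*(4 - 5) - 1*1))/(2*(-12 + (-5*(4 - 5) - 1*1))))**2 = (84 + (23 - (-5*(-1) - 1))/(2*(-12 + (-5*(-1) - 1))))**2 = (84 + (23 - (5 - 1))/(2*(-12 + (5 - 1))))**2 = (84 + (23 - 1*4)/(2*(-12 + 4)))**2 = (84 + (1/2)*(23 - 4)/(-8))**2 = (84 + (1/2)*(-1/8)*19)**2 = (84 - 19/16)**2 = (1325/16)**2 = 1755625/256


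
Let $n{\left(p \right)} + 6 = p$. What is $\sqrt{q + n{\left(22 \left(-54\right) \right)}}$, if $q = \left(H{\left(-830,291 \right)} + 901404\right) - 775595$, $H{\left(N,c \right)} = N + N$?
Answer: $\sqrt{122955} \approx 350.65$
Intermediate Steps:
$H{\left(N,c \right)} = 2 N$
$q = 124149$ ($q = \left(2 \left(-830\right) + 901404\right) - 775595 = \left(-1660 + 901404\right) - 775595 = 899744 - 775595 = 124149$)
$n{\left(p \right)} = -6 + p$
$\sqrt{q + n{\left(22 \left(-54\right) \right)}} = \sqrt{124149 + \left(-6 + 22 \left(-54\right)\right)} = \sqrt{124149 - 1194} = \sqrt{122955}$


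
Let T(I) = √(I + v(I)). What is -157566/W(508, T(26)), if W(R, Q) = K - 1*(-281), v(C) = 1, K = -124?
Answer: -157566/157 ≈ -1003.6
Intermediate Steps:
T(I) = √(1 + I) (T(I) = √(I + 1) = √(1 + I))
W(R, Q) = 157 (W(R, Q) = -124 - 1*(-281) = -124 + 281 = 157)
-157566/W(508, T(26)) = -157566/157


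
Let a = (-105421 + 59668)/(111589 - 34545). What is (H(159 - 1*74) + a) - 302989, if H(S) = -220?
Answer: -23360479949/77044 ≈ -3.0321e+5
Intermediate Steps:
a = -45753/77044 ≈ -0.59386
(H(159 - 1*74) + a) - 302989 = (-220 - 45753/77044) - 302989 = -16995433/77044 - 302989 = -23360479949/77044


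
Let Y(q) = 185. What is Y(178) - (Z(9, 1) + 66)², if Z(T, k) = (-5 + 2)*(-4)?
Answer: -5899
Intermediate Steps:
Z(T, k) = 12 (Z(T, k) = -3*(-4) = 12)
Y(178) - (Z(9, 1) + 66)² = 185 - (12 + 66)² = 185 - 1*78² = 185 - 1*6084 = 185 - 6084 = -5899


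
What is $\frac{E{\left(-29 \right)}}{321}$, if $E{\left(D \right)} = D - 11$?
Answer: $- \frac{40}{321} \approx -0.12461$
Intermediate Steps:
$E{\left(D \right)} = -11 + D$
$\frac{E{\left(-29 \right)}}{321} = \frac{-11 - 29}{321} = \left(-40\right) \frac{1}{321} = - \frac{40}{321}$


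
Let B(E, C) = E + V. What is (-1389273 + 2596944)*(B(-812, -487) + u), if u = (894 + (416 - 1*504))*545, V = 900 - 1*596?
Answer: 529880143302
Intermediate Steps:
V = 304 (V = 900 - 596 = 304)
B(E, C) = 304 + E (B(E, C) = E + 304 = 304 + E)
u = 439270 (u = (894 + (416 - 504))*545 = (894 - 88)*545 = 806*545 = 439270)
(-1389273 + 2596944)*(B(-812, -487) + u) = (-1389273 + 2596944)*((304 - 812) + 439270) = 1207671*(-508 + 439270) = 1207671*438762 = 529880143302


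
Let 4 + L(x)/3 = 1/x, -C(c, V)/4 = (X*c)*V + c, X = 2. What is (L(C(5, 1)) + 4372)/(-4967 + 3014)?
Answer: -12457/5580 ≈ -2.2324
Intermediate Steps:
C(c, V) = -4*c - 8*V*c (C(c, V) = -4*((2*c)*V + c) = -4*(2*V*c + c) = -4*(c + 2*V*c) = -4*c - 8*V*c)
L(x) = -12 + 3/x
(L(C(5, 1)) + 4372)/(-4967 + 3014) = ((-12 + 3/((-4*5*(1 + 2*1)))) + 4372)/(-4967 + 3014) = ((-12 + 3/((-4*5*(1 + 2)))) + 4372)/(-1953) = ((-12 + 3/((-4*5*3))) + 4372)*(-1/1953) = ((-12 + 3/(-60)) + 4372)*(-1/1953) = ((-12 + 3*(-1/60)) + 4372)*(-1/1953) = ((-12 - 1/20) + 4372)*(-1/1953) = (-241/20 + 4372)*(-1/1953) = (87199/20)*(-1/1953) = -12457/5580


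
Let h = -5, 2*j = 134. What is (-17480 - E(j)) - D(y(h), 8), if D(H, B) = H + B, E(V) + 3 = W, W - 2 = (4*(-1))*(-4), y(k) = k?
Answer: -17498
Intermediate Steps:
j = 67 (j = (1/2)*134 = 67)
W = 18 (W = 2 + (4*(-1))*(-4) = 2 - 4*(-4) = 2 + 16 = 18)
E(V) = 15 (E(V) = -3 + 18 = 15)
D(H, B) = B + H
(-17480 - E(j)) - D(y(h), 8) = (-17480 - 1*15) - (8 - 5) = (-17480 - 15) - 1*3 = -17495 - 3 = -17498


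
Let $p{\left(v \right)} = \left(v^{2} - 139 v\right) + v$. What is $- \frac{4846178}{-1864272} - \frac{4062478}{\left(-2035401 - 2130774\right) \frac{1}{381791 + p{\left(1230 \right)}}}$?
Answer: $\frac{2177341160211319061}{1294480566600} \approx 1.682 \cdot 10^{6}$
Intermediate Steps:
$p{\left(v \right)} = v^{2} - 138 v$
$- \frac{4846178}{-1864272} - \frac{4062478}{\left(-2035401 - 2130774\right) \frac{1}{381791 + p{\left(1230 \right)}}} = - \frac{4846178}{-1864272} - \frac{4062478}{\left(-2035401 - 2130774\right) \frac{1}{381791 + 1230 \left(-138 + 1230\right)}} = \left(-4846178\right) \left(- \frac{1}{1864272}\right) - \frac{4062478}{\left(-4166175\right) \frac{1}{381791 + 1230 \cdot 1092}} = \frac{2423089}{932136} - \frac{4062478}{\left(-4166175\right) \frac{1}{381791 + 1343160}} = \frac{2423089}{932136} - \frac{4062478}{\left(-4166175\right) \frac{1}{1724951}} = \frac{2423089}{932136} - \frac{4062478}{- \frac{4166175}{1724951}} = \frac{2423089}{932136} - - \frac{7007575488578}{4166175} = \frac{2423089}{932136} + \frac{7007575488578}{4166175} = \frac{2177341160211319061}{1294480566600}$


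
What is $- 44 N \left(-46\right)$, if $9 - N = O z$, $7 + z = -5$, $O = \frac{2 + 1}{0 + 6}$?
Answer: $30360$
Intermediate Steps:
$O = \frac{1}{2}$ ($O = \frac{3}{6} = 3 \cdot \frac{1}{6} = \frac{1}{2} \approx 0.5$)
$z = -12$ ($z = -7 - 5 = -12$)
$N = 15$ ($N = 9 - \frac{1}{2} \left(-12\right) = 9 - -6 = 9 + 6 = 15$)
$- 44 N \left(-46\right) = \left(-44\right) 15 \left(-46\right) = \left(-660\right) \left(-46\right) = 30360$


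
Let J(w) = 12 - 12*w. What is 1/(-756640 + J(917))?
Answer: -1/767632 ≈ -1.3027e-6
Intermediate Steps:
1/(-756640 + J(917)) = 1/(-756640 + (12 - 12*917)) = 1/(-756640 + (12 - 11004)) = 1/(-756640 - 10992) = 1/(-767632) = -1/767632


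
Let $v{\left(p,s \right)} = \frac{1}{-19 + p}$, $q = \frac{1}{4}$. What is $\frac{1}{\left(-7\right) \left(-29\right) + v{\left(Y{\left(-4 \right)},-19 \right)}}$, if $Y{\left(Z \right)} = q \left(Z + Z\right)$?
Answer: $\frac{21}{4262} \approx 0.0049273$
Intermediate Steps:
$q = \frac{1}{4} \approx 0.25$
$Y{\left(Z \right)} = \frac{Z}{2}$ ($Y{\left(Z \right)} = \frac{Z + Z}{4} = \frac{2 Z}{4} = \frac{Z}{2}$)
$\frac{1}{\left(-7\right) \left(-29\right) + v{\left(Y{\left(-4 \right)},-19 \right)}} = \frac{1}{\left(-7\right) \left(-29\right) + \frac{1}{-19 + \frac{1}{2} \left(-4\right)}} = \frac{1}{203 + \frac{1}{-19 - 2}} = \frac{1}{203 + \frac{1}{-21}} = \frac{1}{203 - \frac{1}{21}} = \frac{1}{\frac{4262}{21}} = \frac{21}{4262}$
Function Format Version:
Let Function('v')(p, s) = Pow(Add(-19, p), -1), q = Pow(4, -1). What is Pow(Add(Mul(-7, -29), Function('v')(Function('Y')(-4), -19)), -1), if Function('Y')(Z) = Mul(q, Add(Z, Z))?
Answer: Rational(21, 4262) ≈ 0.0049273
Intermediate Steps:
q = Rational(1, 4) ≈ 0.25000
Function('Y')(Z) = Mul(Rational(1, 2), Z) (Function('Y')(Z) = Mul(Rational(1, 4), Add(Z, Z)) = Mul(Rational(1, 4), Mul(2, Z)) = Mul(Rational(1, 2), Z))
Pow(Add(Mul(-7, -29), Function('v')(Function('Y')(-4), -19)), -1) = Pow(Add(Mul(-7, -29), Pow(Add(-19, Mul(Rational(1, 2), -4)), -1)), -1) = Pow(Add(203, Pow(Add(-19, -2), -1)), -1) = Pow(Add(203, Pow(-21, -1)), -1) = Pow(Add(203, Rational(-1, 21)), -1) = Pow(Rational(4262, 21), -1) = Rational(21, 4262)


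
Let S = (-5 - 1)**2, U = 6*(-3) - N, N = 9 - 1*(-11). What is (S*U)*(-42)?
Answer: 57456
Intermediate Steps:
N = 20 (N = 9 + 11 = 20)
U = -38 (U = 6*(-3) - 1*20 = -18 - 20 = -38)
S = 36 (S = (-6)**2 = 36)
(S*U)*(-42) = (36*(-38))*(-42) = -1368*(-42) = 57456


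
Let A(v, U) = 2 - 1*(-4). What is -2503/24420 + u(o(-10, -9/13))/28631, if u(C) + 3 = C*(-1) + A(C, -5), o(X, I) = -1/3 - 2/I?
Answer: -214957619/2097507060 ≈ -0.10248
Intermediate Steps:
A(v, U) = 6 (A(v, U) = 2 + 4 = 6)
o(X, I) = -1/3 - 2/I (o(X, I) = -1*1/3 - 2/I = -1/3 - 2/I)
u(C) = 3 - C (u(C) = -3 + (C*(-1) + 6) = -3 + (-C + 6) = -3 + (6 - C) = 3 - C)
-2503/24420 + u(o(-10, -9/13))/28631 = -2503/24420 + (3 - (-6 - (-9)/13)/(3*((-9/13))))/28631 = -2503*1/24420 + (3 - (-6 - (-9)/13)/(3*((-9*1/13))))*(1/28631) = -2503/24420 + (3 - (-6 - 1*(-9/13))/(3*(-9/13)))*(1/28631) = -2503/24420 + (3 - (-13)*(-6 + 9/13)/(3*9))*(1/28631) = -2503/24420 + (3 - (-13)*(-69)/(3*9*13))*(1/28631) = -2503/24420 + (3 - 1*23/9)*(1/28631) = -2503/24420 + (3 - 23/9)*(1/28631) = -2503/24420 + (4/9)*(1/28631) = -2503/24420 + 4/257679 = -214957619/2097507060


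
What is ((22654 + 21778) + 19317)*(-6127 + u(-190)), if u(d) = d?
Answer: -402702433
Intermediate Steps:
((22654 + 21778) + 19317)*(-6127 + u(-190)) = ((22654 + 21778) + 19317)*(-6127 - 190) = (44432 + 19317)*(-6317) = 63749*(-6317) = -402702433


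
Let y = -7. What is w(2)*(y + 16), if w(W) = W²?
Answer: 36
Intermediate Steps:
w(2)*(y + 16) = 2²*(-7 + 16) = 4*9 = 36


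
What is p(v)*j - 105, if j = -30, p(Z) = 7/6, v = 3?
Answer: -140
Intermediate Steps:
p(Z) = 7/6 (p(Z) = 7*(1/6) = 7/6)
p(v)*j - 105 = (7/6)*(-30) - 105 = -35 - 105 = -140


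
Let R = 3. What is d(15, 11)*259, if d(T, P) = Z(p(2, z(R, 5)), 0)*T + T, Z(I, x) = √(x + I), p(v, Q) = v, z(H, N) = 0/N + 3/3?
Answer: 3885 + 3885*√2 ≈ 9379.2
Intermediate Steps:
z(H, N) = 1 (z(H, N) = 0 + 3*(⅓) = 0 + 1 = 1)
Z(I, x) = √(I + x)
d(T, P) = T + T*√2 (d(T, P) = √(2 + 0)*T + T = √2*T + T = T*√2 + T = T + T*√2)
d(15, 11)*259 = (15*(1 + √2))*259 = (15 + 15*√2)*259 = 3885 + 3885*√2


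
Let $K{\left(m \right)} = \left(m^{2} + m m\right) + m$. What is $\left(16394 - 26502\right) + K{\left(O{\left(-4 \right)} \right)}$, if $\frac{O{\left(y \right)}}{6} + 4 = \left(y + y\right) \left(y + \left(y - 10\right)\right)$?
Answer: $1401932$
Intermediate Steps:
$O{\left(y \right)} = -24 + 12 y \left(-10 + 2 y\right)$ ($O{\left(y \right)} = -24 + 6 \left(y + y\right) \left(y + \left(y - 10\right)\right) = -24 + 6 \cdot 2 y \left(y + \left(-10 + y\right)\right) = -24 + 6 \cdot 2 y \left(-10 + 2 y\right) = -24 + 12 y \left(-10 + 2 y\right)$)
$K{\left(m \right)} = m + 2 m^{2}$ ($K{\left(m \right)} = \left(m^{2} + m^{2}\right) + m = 2 m^{2} + m = m + 2 m^{2}$)
$\left(16394 - 26502\right) + K{\left(O{\left(-4 \right)} \right)} = \left(16394 - 26502\right) + \left(-24 - -480 + 24 \left(-4\right)^{2}\right) \left(1 + 2 \left(-24 - -480 + 24 \left(-4\right)^{2}\right)\right) = -10108 + \left(-24 + 480 + 24 \cdot 16\right) \left(1 + 2 \left(-24 + 480 + 24 \cdot 16\right)\right) = -10108 + \left(-24 + 480 + 384\right) \left(1 + 2 \left(-24 + 480 + 384\right)\right) = -10108 + 840 \left(1 + 2 \cdot 840\right) = -10108 + 840 \left(1 + 1680\right) = -10108 + 840 \cdot 1681 = -10108 + 1412040 = 1401932$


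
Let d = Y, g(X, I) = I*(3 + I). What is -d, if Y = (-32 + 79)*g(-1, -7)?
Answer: -1316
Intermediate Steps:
Y = 1316 (Y = (-32 + 79)*(-7*(3 - 7)) = 47*(-7*(-4)) = 47*28 = 1316)
d = 1316
-d = -1*1316 = -1316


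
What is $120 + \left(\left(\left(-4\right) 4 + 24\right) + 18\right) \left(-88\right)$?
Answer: $-2168$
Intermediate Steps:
$120 + \left(\left(\left(-4\right) 4 + 24\right) + 18\right) \left(-88\right) = 120 + \left(\left(-16 + 24\right) + 18\right) \left(-88\right) = 120 + \left(8 + 18\right) \left(-88\right) = 120 + 26 \left(-88\right) = 120 - 2288 = -2168$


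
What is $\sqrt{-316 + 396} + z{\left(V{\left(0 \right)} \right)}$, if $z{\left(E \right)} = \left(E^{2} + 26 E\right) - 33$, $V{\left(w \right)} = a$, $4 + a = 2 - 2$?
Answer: $-121 + 4 \sqrt{5} \approx -112.06$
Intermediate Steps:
$a = -4$ ($a = -4 + \left(2 - 2\right) = -4 + 0 = -4$)
$V{\left(w \right)} = -4$
$z{\left(E \right)} = -33 + E^{2} + 26 E$
$\sqrt{-316 + 396} + z{\left(V{\left(0 \right)} \right)} = \sqrt{-316 + 396} + \left(-33 + \left(-4\right)^{2} + 26 \left(-4\right)\right) = \sqrt{80} - 121 = 4 \sqrt{5} - 121 = -121 + 4 \sqrt{5}$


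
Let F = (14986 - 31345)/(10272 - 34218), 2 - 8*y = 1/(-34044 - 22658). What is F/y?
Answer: 1236784024/452599355 ≈ 2.7326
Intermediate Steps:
y = 113405/453616 (y = ¼ - 1/(8*(-34044 - 22658)) = ¼ - ⅛/(-56702) = ¼ - ⅛*(-1/56702) = ¼ + 1/453616 = 113405/453616 ≈ 0.25000)
F = 5453/7982 (F = -16359/(-23946) = -16359*(-1/23946) = 5453/7982 ≈ 0.68316)
F/y = 5453/(7982*(113405/453616)) = (5453/7982)*(453616/113405) = 1236784024/452599355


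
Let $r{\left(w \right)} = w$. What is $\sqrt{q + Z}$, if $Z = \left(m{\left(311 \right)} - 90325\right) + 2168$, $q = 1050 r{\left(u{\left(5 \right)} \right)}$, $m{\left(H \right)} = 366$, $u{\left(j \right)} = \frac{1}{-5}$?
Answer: $i \sqrt{88001} \approx 296.65 i$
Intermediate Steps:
$u{\left(j \right)} = - \frac{1}{5}$
$q = -210$ ($q = 1050 \left(- \frac{1}{5}\right) = -210$)
$Z = -87791$ ($Z = \left(366 - 90325\right) + 2168 = -89959 + 2168 = -87791$)
$\sqrt{q + Z} = \sqrt{-210 - 87791} = \sqrt{-88001} = i \sqrt{88001}$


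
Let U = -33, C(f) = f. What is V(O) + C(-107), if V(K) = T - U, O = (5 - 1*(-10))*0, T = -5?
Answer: -79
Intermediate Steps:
O = 0 (O = (5 + 10)*0 = 15*0 = 0)
V(K) = 28 (V(K) = -5 - 1*(-33) = -5 + 33 = 28)
V(O) + C(-107) = 28 - 107 = -79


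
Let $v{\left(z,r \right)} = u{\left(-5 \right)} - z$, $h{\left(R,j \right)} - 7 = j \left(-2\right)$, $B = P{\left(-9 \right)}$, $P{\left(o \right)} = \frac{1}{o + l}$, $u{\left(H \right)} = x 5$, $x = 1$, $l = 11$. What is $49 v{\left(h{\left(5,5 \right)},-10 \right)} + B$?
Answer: $\frac{785}{2} \approx 392.5$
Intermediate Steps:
$u{\left(H \right)} = 5$ ($u{\left(H \right)} = 1 \cdot 5 = 5$)
$P{\left(o \right)} = \frac{1}{11 + o}$ ($P{\left(o \right)} = \frac{1}{o + 11} = \frac{1}{11 + o}$)
$B = \frac{1}{2}$ ($B = \frac{1}{11 - 9} = \frac{1}{2} \approx 0.5$)
$h{\left(R,j \right)} = 7 - 2 j$ ($h{\left(R,j \right)} = 7 + j \left(-2\right) = 7 - 2 j$)
$v{\left(z,r \right)} = 5 - z$
$49 v{\left(h{\left(5,5 \right)},-10 \right)} + B = 49 \left(5 - \left(7 - 10\right)\right) + \frac{1}{2} = 49 \left(5 - -3\right) + \frac{1}{2} = 49 \left(5 + 3\right) + \frac{1}{2} = 49 \cdot 8 + \frac{1}{2} = 392 + \frac{1}{2} = \frac{785}{2}$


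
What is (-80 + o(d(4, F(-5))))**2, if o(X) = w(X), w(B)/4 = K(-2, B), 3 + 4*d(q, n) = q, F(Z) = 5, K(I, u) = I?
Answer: 7744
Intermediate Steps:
d(q, n) = -3/4 + q/4
w(B) = -8 (w(B) = 4*(-2) = -8)
o(X) = -8
(-80 + o(d(4, F(-5))))**2 = (-80 - 8)**2 = (-88)**2 = 7744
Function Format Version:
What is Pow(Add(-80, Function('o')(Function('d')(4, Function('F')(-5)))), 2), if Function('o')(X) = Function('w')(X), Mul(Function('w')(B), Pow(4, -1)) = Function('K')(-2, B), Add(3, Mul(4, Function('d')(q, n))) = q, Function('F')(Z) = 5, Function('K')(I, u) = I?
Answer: 7744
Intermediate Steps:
Function('d')(q, n) = Add(Rational(-3, 4), Mul(Rational(1, 4), q))
Function('w')(B) = -8 (Function('w')(B) = Mul(4, -2) = -8)
Function('o')(X) = -8
Pow(Add(-80, Function('o')(Function('d')(4, Function('F')(-5)))), 2) = Pow(Add(-80, -8), 2) = Pow(-88, 2) = 7744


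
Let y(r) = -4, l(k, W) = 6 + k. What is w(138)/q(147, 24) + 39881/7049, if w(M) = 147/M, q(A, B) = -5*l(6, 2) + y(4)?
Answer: 6161277/1092224 ≈ 5.6410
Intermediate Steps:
q(A, B) = -64 (q(A, B) = -5*(6 + 6) - 4 = -5*12 - 4 = -60 - 4 = -64)
w(138)/q(147, 24) + 39881/7049 = (147/138)/(-64) + 39881/7049 = (147*(1/138))*(-1/64) + 39881*(1/7049) = (49/46)*(-1/64) + 2099/371 = -49/2944 + 2099/371 = 6161277/1092224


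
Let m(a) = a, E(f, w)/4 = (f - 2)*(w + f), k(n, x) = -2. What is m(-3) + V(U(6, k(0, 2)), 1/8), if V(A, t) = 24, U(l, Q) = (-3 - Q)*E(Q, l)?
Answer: 21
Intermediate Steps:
E(f, w) = 4*(-2 + f)*(f + w) (E(f, w) = 4*((f - 2)*(w + f)) = 4*((-2 + f)*(f + w)) = 4*(-2 + f)*(f + w))
U(l, Q) = (-3 - Q)*(-8*Q - 8*l + 4*Q**2 + 4*Q*l)
m(-3) + V(U(6, k(0, 2)), 1/8) = -3 + 24 = 21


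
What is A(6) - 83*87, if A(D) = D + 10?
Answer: -7205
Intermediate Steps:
A(D) = 10 + D
A(6) - 83*87 = (10 + 6) - 83*87 = 16 - 7221 = -7205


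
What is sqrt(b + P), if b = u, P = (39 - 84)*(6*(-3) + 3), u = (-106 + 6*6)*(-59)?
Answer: 31*sqrt(5) ≈ 69.318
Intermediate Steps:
u = 4130 (u = (-106 + 36)*(-59) = -70*(-59) = 4130)
P = 675 (P = -45*(-18 + 3) = -45*(-15) = 675)
b = 4130
sqrt(b + P) = sqrt(4130 + 675) = sqrt(4805) = 31*sqrt(5)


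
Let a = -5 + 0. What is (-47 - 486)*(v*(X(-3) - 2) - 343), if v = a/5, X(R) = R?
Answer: 180154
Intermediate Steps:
a = -5
v = -1 (v = -5/5 = -5*1/5 = -1)
(-47 - 486)*(v*(X(-3) - 2) - 343) = (-47 - 486)*(-(-3 - 2) - 343) = -533*(-1*(-5) - 343) = -533*(5 - 343) = -533*(-338) = 180154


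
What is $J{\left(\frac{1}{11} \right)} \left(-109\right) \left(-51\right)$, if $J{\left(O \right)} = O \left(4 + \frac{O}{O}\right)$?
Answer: $\frac{27795}{11} \approx 2526.8$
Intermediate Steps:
$J{\left(O \right)} = 5 O$ ($J{\left(O \right)} = O \left(4 + 1\right) = O 5 = 5 O$)
$J{\left(\frac{1}{11} \right)} \left(-109\right) \left(-51\right) = \frac{5}{11} \left(-109\right) \left(-51\right) = \left(- \frac{545}{11}\right) \left(-51\right) = \frac{27795}{11}$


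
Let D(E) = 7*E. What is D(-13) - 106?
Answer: -197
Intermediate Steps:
D(-13) - 106 = 7*(-13) - 106 = -91 - 106 = -197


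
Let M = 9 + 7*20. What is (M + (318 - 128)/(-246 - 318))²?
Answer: 1757537929/79524 ≈ 22101.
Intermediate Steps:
M = 149 (M = 9 + 140 = 149)
(M + (318 - 128)/(-246 - 318))² = (149 + (318 - 128)/(-246 - 318))² = (149 + 190/(-564))² = (149 + 190*(-1/564))² = (149 - 95/282)² = (41923/282)² = 1757537929/79524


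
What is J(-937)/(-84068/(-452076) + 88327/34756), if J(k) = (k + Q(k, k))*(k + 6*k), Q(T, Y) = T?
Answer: 6897479625705432/1530442295 ≈ 4.5069e+6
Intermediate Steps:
J(k) = 14*k² (J(k) = (k + k)*(k + 6*k) = (2*k)*(7*k) = 14*k²)
J(-937)/(-84068/(-452076) + 88327/34756) = (14*(-937)²)/(-84068/(-452076) + 88327/34756) = (14*877969)/(-84068*(-1/452076) + 88327*(1/34756)) = 12291566/(21017/113019 + 88327/34756) = 12291566/(10713096065/3928088364) = 12291566*(3928088364/10713096065) = 6897479625705432/1530442295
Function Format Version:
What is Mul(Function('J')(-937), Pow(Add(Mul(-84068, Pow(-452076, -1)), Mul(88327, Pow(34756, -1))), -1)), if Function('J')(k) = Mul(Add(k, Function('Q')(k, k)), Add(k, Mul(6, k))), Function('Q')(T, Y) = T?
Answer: Rational(6897479625705432, 1530442295) ≈ 4.5069e+6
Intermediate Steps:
Function('J')(k) = Mul(14, Pow(k, 2)) (Function('J')(k) = Mul(Add(k, k), Add(k, Mul(6, k))) = Mul(Mul(2, k), Mul(7, k)) = Mul(14, Pow(k, 2)))
Mul(Function('J')(-937), Pow(Add(Mul(-84068, Pow(-452076, -1)), Mul(88327, Pow(34756, -1))), -1)) = Mul(Mul(14, Pow(-937, 2)), Pow(Add(Mul(-84068, Pow(-452076, -1)), Mul(88327, Pow(34756, -1))), -1)) = Mul(Mul(14, 877969), Pow(Add(Mul(-84068, Rational(-1, 452076)), Mul(88327, Rational(1, 34756))), -1)) = Mul(12291566, Pow(Add(Rational(21017, 113019), Rational(88327, 34756)), -1)) = Mul(12291566, Pow(Rational(10713096065, 3928088364), -1)) = Mul(12291566, Rational(3928088364, 10713096065)) = Rational(6897479625705432, 1530442295)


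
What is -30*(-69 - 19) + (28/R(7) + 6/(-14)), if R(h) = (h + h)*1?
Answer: 18491/7 ≈ 2641.6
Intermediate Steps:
R(h) = 2*h (R(h) = (2*h)*1 = 2*h)
-30*(-69 - 19) + (28/R(7) + 6/(-14)) = -30*(-69 - 19) + (28/((2*7)) + 6/(-14)) = -30*(-88) + (28/14 + 6*(-1/14)) = 2640 + (28*(1/14) - 3/7) = 2640 + (2 - 3/7) = 2640 + 11/7 = 18491/7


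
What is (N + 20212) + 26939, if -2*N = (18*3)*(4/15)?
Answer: 235719/5 ≈ 47144.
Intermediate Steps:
N = -36/5 (N = -18*3*4/15/2 = -27*4*(1/15) = -27*4/15 = -½*72/5 = -36/5 ≈ -7.2000)
(N + 20212) + 26939 = (-36/5 + 20212) + 26939 = 101024/5 + 26939 = 235719/5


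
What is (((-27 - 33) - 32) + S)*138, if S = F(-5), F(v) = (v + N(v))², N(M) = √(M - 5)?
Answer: -10626 - 1380*I*√10 ≈ -10626.0 - 4363.9*I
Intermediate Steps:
N(M) = √(-5 + M)
F(v) = (v + √(-5 + v))²
S = (-5 + I*√10)² (S = (-5 + √(-5 - 5))² = (-5 + √(-10))² = (-5 + I*√10)² ≈ 15.0 - 31.623*I)
(((-27 - 33) - 32) + S)*138 = (((-27 - 33) - 32) + (5 - I*√10)²)*138 = ((-60 - 32) + (5 - I*√10)²)*138 = (-92 + (5 - I*√10)²)*138 = -12696 + 138*(5 - I*√10)²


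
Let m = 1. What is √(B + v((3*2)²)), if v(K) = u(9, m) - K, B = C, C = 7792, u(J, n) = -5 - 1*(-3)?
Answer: √7754 ≈ 88.057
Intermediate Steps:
u(J, n) = -2 (u(J, n) = -5 + 3 = -2)
B = 7792
v(K) = -2 - K
√(B + v((3*2)²)) = √(7792 + (-2 - (3*2)²)) = √(7792 + (-2 - 1*6²)) = √(7792 + (-2 - 1*36)) = √(7792 + (-2 - 36)) = √(7792 - 38) = √7754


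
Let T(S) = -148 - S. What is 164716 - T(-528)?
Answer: 164336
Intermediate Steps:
164716 - T(-528) = 164716 - (-148 - 1*(-528)) = 164716 - (-148 + 528) = 164716 - 1*380 = 164716 - 380 = 164336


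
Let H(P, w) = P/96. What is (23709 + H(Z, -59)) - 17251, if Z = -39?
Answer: 206643/32 ≈ 6457.6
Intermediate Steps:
H(P, w) = P/96 (H(P, w) = P*(1/96) = P/96)
(23709 + H(Z, -59)) - 17251 = (23709 + (1/96)*(-39)) - 17251 = (23709 - 13/32) - 17251 = 758675/32 - 17251 = 206643/32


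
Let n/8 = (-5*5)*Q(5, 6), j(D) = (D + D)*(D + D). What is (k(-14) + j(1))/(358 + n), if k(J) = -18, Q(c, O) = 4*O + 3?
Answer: 7/2521 ≈ 0.0027767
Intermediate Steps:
j(D) = 4*D**2 (j(D) = (2*D)*(2*D) = 4*D**2)
Q(c, O) = 3 + 4*O
n = -5400 (n = 8*((-5*5)*(3 + 4*6)) = 8*(-25*(3 + 24)) = 8*(-25*27) = 8*(-675) = -5400)
(k(-14) + j(1))/(358 + n) = (-18 + 4*1**2)/(358 - 5400) = (-18 + 4*1)/(-5042) = (-18 + 4)*(-1/5042) = -14*(-1/5042) = 7/2521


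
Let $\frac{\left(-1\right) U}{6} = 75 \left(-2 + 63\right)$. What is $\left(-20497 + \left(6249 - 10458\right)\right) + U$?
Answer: $-52156$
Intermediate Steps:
$U = -27450$ ($U = - 6 \cdot 75 \left(-2 + 63\right) = - 6 \cdot 75 \cdot 61 = \left(-6\right) 4575 = -27450$)
$\left(-20497 + \left(6249 - 10458\right)\right) + U = \left(-20497 + \left(6249 - 10458\right)\right) - 27450 = \left(-20497 - 4209\right) - 27450 = -24706 - 27450 = -52156$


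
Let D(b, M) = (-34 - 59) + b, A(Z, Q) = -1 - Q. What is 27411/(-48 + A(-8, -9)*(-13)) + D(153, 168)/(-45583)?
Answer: -1249484733/6928616 ≈ -180.34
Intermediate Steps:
D(b, M) = -93 + b
27411/(-48 + A(-8, -9)*(-13)) + D(153, 168)/(-45583) = 27411/(-48 + (-1 - 1*(-9))*(-13)) + (-93 + 153)/(-45583) = 27411/(-48 + (-1 + 9)*(-13)) + 60*(-1/45583) = 27411/(-48 + 8*(-13)) - 60/45583 = 27411/(-48 - 104) - 60/45583 = 27411/(-152) - 60/45583 = 27411*(-1/152) - 60/45583 = -27411/152 - 60/45583 = -1249484733/6928616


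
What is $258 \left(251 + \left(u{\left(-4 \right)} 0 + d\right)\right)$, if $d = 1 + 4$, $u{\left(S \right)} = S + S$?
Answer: $66048$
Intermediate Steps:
$u{\left(S \right)} = 2 S$
$d = 5$
$258 \left(251 + \left(u{\left(-4 \right)} 0 + d\right)\right) = 258 \left(251 + \left(2 \left(-4\right) 0 + 5\right)\right) = 258 \left(251 + \left(\left(-8\right) 0 + 5\right)\right) = 258 \left(251 + \left(0 + 5\right)\right) = 258 \left(251 + 5\right) = 258 \cdot 256 = 66048$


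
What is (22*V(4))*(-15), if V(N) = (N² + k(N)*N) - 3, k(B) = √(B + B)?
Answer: -4290 - 2640*√2 ≈ -8023.5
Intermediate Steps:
k(B) = √2*√B (k(B) = √(2*B) = √2*√B)
V(N) = -3 + N² + √2*N^(3/2) (V(N) = (N² + (√2*√N)*N) - 3 = (N² + √2*N^(3/2)) - 3 = -3 + N² + √2*N^(3/2))
(22*V(4))*(-15) = (22*(-3 + 4² + √2*4^(3/2)))*(-15) = (22*(-3 + 16 + √2*8))*(-15) = (22*(-3 + 16 + 8*√2))*(-15) = (22*(13 + 8*√2))*(-15) = (286 + 176*√2)*(-15) = -4290 - 2640*√2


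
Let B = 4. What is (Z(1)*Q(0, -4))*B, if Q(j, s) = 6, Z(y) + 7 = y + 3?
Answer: -72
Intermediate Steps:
Z(y) = -4 + y (Z(y) = -7 + (y + 3) = -7 + (3 + y) = -4 + y)
(Z(1)*Q(0, -4))*B = ((-4 + 1)*6)*4 = -3*6*4 = -18*4 = -72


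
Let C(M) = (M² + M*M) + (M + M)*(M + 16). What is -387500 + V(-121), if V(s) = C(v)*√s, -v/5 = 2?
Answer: -387500 + 880*I ≈ -3.875e+5 + 880.0*I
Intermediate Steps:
v = -10 (v = -5*2 = -10)
C(M) = 2*M² + 2*M*(16 + M) (C(M) = (M² + M²) + (2*M)*(16 + M) = 2*M² + 2*M*(16 + M))
V(s) = 80*√s (V(s) = (4*(-10)*(8 - 10))*√s = (4*(-10)*(-2))*√s = 80*√s)
-387500 + V(-121) = -387500 + 80*√(-121) = -387500 + 80*(11*I) = -387500 + 880*I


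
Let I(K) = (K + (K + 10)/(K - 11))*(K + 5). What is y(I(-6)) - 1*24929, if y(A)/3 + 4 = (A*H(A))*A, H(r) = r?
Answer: -118962085/4913 ≈ -24214.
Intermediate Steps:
I(K) = (5 + K)*(K + (10 + K)/(-11 + K)) (I(K) = (K + (10 + K)/(-11 + K))*(5 + K) = (5 + K)*(K + (10 + K)/(-11 + K)))
y(A) = -12 + 3*A³ (y(A) = -12 + 3*((A*A)*A) = -12 + 3*(A²*A) = -12 + 3*A³)
y(I(-6)) - 1*24929 = (-12 + 3*((50 + (-6)³ - 40*(-6) - 5*(-6)²)/(-11 - 6))³) - 1*24929 = (-12 + 3*((50 - 216 + 240 - 5*36)/(-17))³) - 24929 = (-12 + 3*(-(50 - 216 + 240 - 180)/17)³) - 24929 = (-12 + 3*(-1/17*(-106))³) - 24929 = (-12 + 3*(106/17)³) - 24929 = (-12 + 3*(1191016/4913)) - 24929 = (-12 + 3573048/4913) - 24929 = 3514092/4913 - 24929 = -118962085/4913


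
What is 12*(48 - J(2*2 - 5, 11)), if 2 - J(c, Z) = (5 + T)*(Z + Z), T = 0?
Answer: 1872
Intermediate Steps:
J(c, Z) = 2 - 10*Z (J(c, Z) = 2 - (5 + 0)*(Z + Z) = 2 - 5*2*Z = 2 - 10*Z)
12*(48 - J(2*2 - 5, 11)) = 12*(48 - (2 - 10*11)) = 12*(48 - (2 - 110)) = 12*(48 - 1*(-108)) = 12*(48 + 108) = 12*156 = 1872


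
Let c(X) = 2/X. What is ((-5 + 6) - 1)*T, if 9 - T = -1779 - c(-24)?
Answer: 0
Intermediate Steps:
T = 21455/12 (T = 9 - (-1779 - 2/(-24)) = 9 - (-1779 - 2*(-1)/24) = 9 - (-1779 - 1*(-1/12)) = 9 - (-1779 + 1/12) = 9 - 1*(-21347/12) = 9 + 21347/12 = 21455/12 ≈ 1787.9)
((-5 + 6) - 1)*T = ((-5 + 6) - 1)*(21455/12) = (1 - 1)*(21455/12) = 0*(21455/12) = 0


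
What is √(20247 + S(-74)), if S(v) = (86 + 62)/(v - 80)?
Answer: √120038765/77 ≈ 142.29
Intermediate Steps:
S(v) = 148/(-80 + v)
√(20247 + S(-74)) = √(20247 + 148/(-80 - 74)) = √(20247 + 148/(-154)) = √(20247 + 148*(-1/154)) = √(20247 - 74/77) = √(1558945/77) = √120038765/77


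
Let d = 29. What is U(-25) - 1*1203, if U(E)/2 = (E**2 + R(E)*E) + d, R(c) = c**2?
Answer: -31145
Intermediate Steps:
U(E) = 58 + 2*E**2 + 2*E**3 (U(E) = 2*((E**2 + E**2*E) + 29) = 2*((E**2 + E**3) + 29) = 2*(29 + E**2 + E**3) = 58 + 2*E**2 + 2*E**3)
U(-25) - 1*1203 = (58 + 2*(-25)**2 + 2*(-25)**3) - 1*1203 = (58 + 2*625 + 2*(-15625)) - 1203 = (58 + 1250 - 31250) - 1203 = -29942 - 1203 = -31145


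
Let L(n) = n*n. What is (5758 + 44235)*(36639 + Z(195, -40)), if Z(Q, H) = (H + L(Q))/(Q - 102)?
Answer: 172246482116/93 ≈ 1.8521e+9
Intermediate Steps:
L(n) = n²
Z(Q, H) = (H + Q²)/(-102 + Q) (Z(Q, H) = (H + Q²)/(Q - 102) = (H + Q²)/(-102 + Q))
(5758 + 44235)*(36639 + Z(195, -40)) = (5758 + 44235)*(36639 + (-40 + 195²)/(-102 + 195)) = 49993*(36639 + (-40 + 38025)/93) = 49993*(36639 + (1/93)*37985) = 49993*(36639 + 37985/93) = 49993*(3445412/93) = 172246482116/93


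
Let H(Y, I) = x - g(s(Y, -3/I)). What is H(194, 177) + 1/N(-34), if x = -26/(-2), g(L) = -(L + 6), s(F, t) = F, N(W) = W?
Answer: 7241/34 ≈ 212.97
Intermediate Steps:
g(L) = -6 - L (g(L) = -(6 + L) = -6 - L)
x = 13 (x = -26*(-½) = 13)
H(Y, I) = 19 + Y (H(Y, I) = 13 - (-6 - Y) = 13 + (6 + Y) = 19 + Y)
H(194, 177) + 1/N(-34) = (19 + 194) + 1/(-34) = 213 - 1/34 = 7241/34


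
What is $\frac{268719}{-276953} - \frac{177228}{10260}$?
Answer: $- \frac{480008178}{26310535} \approx -18.244$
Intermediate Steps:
$\frac{268719}{-276953} - \frac{177228}{10260} = 268719 \left(- \frac{1}{276953}\right) - \frac{1641}{95} = - \frac{268719}{276953} - \frac{1641}{95} = - \frac{480008178}{26310535}$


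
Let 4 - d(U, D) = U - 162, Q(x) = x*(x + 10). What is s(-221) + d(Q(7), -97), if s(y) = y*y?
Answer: 48888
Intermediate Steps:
Q(x) = x*(10 + x)
d(U, D) = 166 - U (d(U, D) = 4 - (U - 162) = 4 - (-162 + U) = 4 + (162 - U) = 166 - U)
s(y) = y**2
s(-221) + d(Q(7), -97) = (-221)**2 + (166 - 7*(10 + 7)) = 48841 + (166 - 7*17) = 48841 + (166 - 1*119) = 48841 + (166 - 119) = 48841 + 47 = 48888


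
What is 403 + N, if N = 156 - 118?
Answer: 441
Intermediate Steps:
N = 38
403 + N = 403 + 38 = 441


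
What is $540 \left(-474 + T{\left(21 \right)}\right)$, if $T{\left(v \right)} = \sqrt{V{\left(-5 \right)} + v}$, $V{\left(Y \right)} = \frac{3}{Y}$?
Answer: $-255960 + 108 \sqrt{510} \approx -2.5352 \cdot 10^{5}$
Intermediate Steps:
$T{\left(v \right)} = \sqrt{- \frac{3}{5} + v}$ ($T{\left(v \right)} = \sqrt{\frac{3}{-5} + v} = \sqrt{3 \left(- \frac{1}{5}\right) + v} = \sqrt{- \frac{3}{5} + v}$)
$540 \left(-474 + T{\left(21 \right)}\right) = 540 \left(-474 + \frac{\sqrt{-15 + 25 \cdot 21}}{5}\right) = 540 \left(-474 + \frac{\sqrt{-15 + 525}}{5}\right) = 540 \left(-474 + \frac{\sqrt{510}}{5}\right) = -255960 + 108 \sqrt{510}$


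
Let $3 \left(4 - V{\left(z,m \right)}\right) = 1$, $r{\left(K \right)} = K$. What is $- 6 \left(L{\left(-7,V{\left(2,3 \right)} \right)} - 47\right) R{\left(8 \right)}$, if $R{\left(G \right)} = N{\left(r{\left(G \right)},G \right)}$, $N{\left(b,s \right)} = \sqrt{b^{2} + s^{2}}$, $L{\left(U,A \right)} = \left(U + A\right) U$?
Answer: $1136 \sqrt{2} \approx 1606.5$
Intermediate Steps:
$V{\left(z,m \right)} = \frac{11}{3}$ ($V{\left(z,m \right)} = 4 - \frac{1}{3} = \frac{11}{3}$)
$L{\left(U,A \right)} = U \left(A + U\right)$ ($L{\left(U,A \right)} = \left(A + U\right) U = U \left(A + U\right)$)
$R{\left(G \right)} = \sqrt{2} \sqrt{G^{2}}$ ($R{\left(G \right)} = \sqrt{G^{2} + G^{2}} = \sqrt{2 G^{2}} = \sqrt{2} \sqrt{G^{2}}$)
$- 6 \left(L{\left(-7,V{\left(2,3 \right)} \right)} - 47\right) R{\left(8 \right)} = - 6 \left(- 7 \left(\frac{11}{3} - 7\right) - 47\right) \sqrt{2} \sqrt{8^{2}} = - 6 \left(\left(-7\right) \left(- \frac{10}{3}\right) - 47\right) \sqrt{2} \sqrt{64} = - 6 \left(\frac{70}{3} - 47\right) \sqrt{2} \cdot 8 = - 6 \left(- \frac{71 \cdot 8 \sqrt{2}}{3}\right) = - 6 \left(- \frac{568 \sqrt{2}}{3}\right) = 1136 \sqrt{2}$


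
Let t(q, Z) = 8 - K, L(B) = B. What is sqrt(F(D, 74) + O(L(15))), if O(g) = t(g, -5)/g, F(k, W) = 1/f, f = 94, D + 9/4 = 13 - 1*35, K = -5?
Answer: sqrt(1744170)/1410 ≈ 0.93665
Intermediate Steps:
D = -97/4 (D = -9/4 + (13 - 1*35) = -9/4 + (13 - 35) = -9/4 - 22 = -97/4 ≈ -24.250)
F(k, W) = 1/94
t(q, Z) = 13 (t(q, Z) = 8 - 1*(-5) = 8 + 5 = 13)
O(g) = 13/g
sqrt(F(D, 74) + O(L(15))) = sqrt(1/94 + 13/15) = sqrt(1237/1410) = sqrt(1744170)/1410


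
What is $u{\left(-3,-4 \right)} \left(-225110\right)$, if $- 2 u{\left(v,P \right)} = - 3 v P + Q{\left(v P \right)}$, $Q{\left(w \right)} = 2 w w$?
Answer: $28363860$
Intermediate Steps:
$Q{\left(w \right)} = 2 w^{2}$
$u{\left(v,P \right)} = - P^{2} v^{2} + \frac{3 P v}{2}$ ($u{\left(v,P \right)} = - \frac{- 3 v P + 2 \left(v P\right)^{2}}{2} = - \frac{- 3 P v + 2 \left(P v\right)^{2}}{2} = - \frac{- 3 P v + 2 P^{2} v^{2}}{2} = - P^{2} v^{2} + \frac{3 P v}{2}$)
$u{\left(-3,-4 \right)} \left(-225110\right) = \frac{1}{2} \left(-4\right) \left(-3\right) \left(3 - \left(-8\right) \left(-3\right)\right) \left(-225110\right) = \frac{1}{2} \left(-4\right) \left(-3\right) \left(3 - 24\right) \left(-225110\right) = \frac{1}{2} \left(-4\right) \left(-3\right) \left(-21\right) \left(-225110\right) = \left(-126\right) \left(-225110\right) = 28363860$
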